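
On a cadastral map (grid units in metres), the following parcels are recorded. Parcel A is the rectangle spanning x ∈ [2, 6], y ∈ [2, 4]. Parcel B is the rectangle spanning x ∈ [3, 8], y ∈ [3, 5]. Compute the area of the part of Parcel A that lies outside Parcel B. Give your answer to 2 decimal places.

|Parcel A∩Parcel B|: x∈[3,6], y∈[3,4] → 3·1 = 3.
|Parcel A| = 8.
|Parcel A ∖ Parcel B| = |Parcel A| − |Parcel A∩Parcel B| = 8 − 3 = 5.00.

5.00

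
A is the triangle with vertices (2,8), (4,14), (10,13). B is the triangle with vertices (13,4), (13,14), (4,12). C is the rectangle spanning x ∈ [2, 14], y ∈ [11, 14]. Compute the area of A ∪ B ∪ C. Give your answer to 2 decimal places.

68.75

By inclusion–exclusion:
Individual areas: |A| = 19, |B| = 45, |C| = 36.
|A∩B| = 6.6094.
|A∩C| = 13.3.
|B∩C| = 17.4375.
|A∩B∩C| = 6.0946.
|A ∪ B ∪ C| = 100 − 37.3469 + 6.0946 = 68.75.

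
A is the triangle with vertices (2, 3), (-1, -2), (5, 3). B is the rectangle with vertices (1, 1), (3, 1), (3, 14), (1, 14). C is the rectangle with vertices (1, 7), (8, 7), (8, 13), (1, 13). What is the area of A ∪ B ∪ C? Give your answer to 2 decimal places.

By inclusion–exclusion:
Individual areas: |A| = 7.5, |B| = 26, |C| = 42.
|A∩B| = 3.1.
|A∩C| = 0.
|B∩C|: x∈[1,3], y∈[7,13] → 2·6 = 12.
|A∩B∩C| = 0.
|A ∪ B ∪ C| = 75.5 − 15.1 + 0 = 60.40.

60.40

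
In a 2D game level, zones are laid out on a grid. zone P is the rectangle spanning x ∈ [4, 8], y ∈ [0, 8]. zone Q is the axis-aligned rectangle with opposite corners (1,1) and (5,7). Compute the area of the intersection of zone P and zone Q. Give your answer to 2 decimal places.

6.00

|zone P∩zone Q|: x∈[4,5], y∈[1,7] → 1·6 = 6.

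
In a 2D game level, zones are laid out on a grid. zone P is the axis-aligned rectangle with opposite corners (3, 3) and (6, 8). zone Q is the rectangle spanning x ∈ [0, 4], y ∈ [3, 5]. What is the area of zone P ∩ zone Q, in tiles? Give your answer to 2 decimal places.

|zone P∩zone Q|: x∈[3,4], y∈[3,5] → 1·2 = 2.

2.00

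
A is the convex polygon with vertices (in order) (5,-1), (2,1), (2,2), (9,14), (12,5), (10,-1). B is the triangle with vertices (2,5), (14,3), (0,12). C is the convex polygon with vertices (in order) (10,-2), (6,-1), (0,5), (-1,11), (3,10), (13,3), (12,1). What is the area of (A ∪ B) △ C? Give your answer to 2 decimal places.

|A ∪ B| = 106.2511.
|(A ∪ B) ∩ C| = 70.3718.
|(A ∪ B) △ C| = 106.2511 + 92 − 140.7437 = 57.51.

57.51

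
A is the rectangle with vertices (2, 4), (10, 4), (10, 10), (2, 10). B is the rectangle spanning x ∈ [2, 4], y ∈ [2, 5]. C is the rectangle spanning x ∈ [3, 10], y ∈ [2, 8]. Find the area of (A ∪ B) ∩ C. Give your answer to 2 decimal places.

30.00

The region (A ∪ B) ∩ C is the polygon with vertices (10,4), (4,4), (4,2), (3,2), (3,8), (10,8).
By the shoelace formula its area is 30.00.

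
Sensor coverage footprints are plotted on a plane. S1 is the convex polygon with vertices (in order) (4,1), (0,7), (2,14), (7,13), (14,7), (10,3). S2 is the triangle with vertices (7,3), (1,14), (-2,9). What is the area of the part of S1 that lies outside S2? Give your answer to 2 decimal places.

89.18

|S1| = 110.5, |S1∩S2| = 21.3216.
|S1 ∖ S2| = |S1| − |S1∩S2| = 110.5 − 21.3216 = 89.18.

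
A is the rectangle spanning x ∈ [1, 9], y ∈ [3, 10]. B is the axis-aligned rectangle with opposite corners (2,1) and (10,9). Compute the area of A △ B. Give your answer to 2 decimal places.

|A∩B|: x∈[2,9], y∈[3,9] → 7·6 = 42.
|A △ B| = |A| + |B| − 2·|A∩B| = 56 + 64 − 84 = 36.00.

36.00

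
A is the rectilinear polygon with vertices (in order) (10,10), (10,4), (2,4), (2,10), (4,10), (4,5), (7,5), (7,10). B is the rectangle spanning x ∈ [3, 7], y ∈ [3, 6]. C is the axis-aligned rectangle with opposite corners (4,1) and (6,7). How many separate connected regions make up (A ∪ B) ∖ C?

(A ∪ B) ∖ C splits into 2 disjoint pieces (area 21, area 13).

2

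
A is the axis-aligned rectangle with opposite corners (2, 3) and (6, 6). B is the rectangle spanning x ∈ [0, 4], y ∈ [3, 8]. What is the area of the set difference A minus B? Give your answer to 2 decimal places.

|A∩B|: x∈[2,4], y∈[3,6] → 2·3 = 6.
|A| = 12.
|A ∖ B| = |A| − |A∩B| = 12 − 6 = 6.00.

6.00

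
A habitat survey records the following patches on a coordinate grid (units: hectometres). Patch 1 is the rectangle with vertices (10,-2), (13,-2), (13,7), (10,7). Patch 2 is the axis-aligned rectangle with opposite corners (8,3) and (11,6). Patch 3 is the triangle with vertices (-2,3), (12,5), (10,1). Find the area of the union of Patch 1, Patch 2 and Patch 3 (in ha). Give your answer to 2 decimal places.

52.14

By inclusion–exclusion:
Individual areas: |Patch 1| = 27, |Patch 2| = 9, |Patch 3| = 26.
|Patch 1∩Patch 2|: x∈[10,11], y∈[3,6] → 1·3 = 3.
|Patch 1∩Patch 3| = 3.7143.
|Patch 2∩Patch 3| = 4.9286.
|Patch 1∩Patch 2∩Patch 3| = 1.7857.
|Patch 1 ∪ Patch 2 ∪ Patch 3| = 62 − 11.6429 + 1.7857 = 52.14.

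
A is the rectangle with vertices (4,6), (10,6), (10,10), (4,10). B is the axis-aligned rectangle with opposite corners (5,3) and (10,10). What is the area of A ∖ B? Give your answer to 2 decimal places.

4.00

|A∩B|: x∈[5,10], y∈[6,10] → 5·4 = 20.
|A| = 24.
|A ∖ B| = |A| − |A∩B| = 24 − 20 = 4.00.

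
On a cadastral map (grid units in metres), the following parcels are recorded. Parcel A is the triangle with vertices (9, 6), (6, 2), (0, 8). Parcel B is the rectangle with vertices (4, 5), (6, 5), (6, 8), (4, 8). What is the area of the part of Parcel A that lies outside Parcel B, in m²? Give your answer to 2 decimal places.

17.22

|Parcel A| = 21, |Parcel A∩Parcel B| = 3.7778.
|Parcel A ∖ Parcel B| = |Parcel A| − |Parcel A∩Parcel B| = 21 − 3.7778 = 17.22.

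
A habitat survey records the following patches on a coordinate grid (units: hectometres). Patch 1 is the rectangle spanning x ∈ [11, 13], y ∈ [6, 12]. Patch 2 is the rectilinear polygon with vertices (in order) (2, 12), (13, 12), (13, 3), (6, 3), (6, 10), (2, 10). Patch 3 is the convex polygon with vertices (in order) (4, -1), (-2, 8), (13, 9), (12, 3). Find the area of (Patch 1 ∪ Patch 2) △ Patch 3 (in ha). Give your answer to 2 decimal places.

|Patch 1 ∪ Patch 2| = 71.
|(Patch 1 ∪ Patch 2) ∩ Patch 3| = 37.3667.
|(Patch 1 ∪ Patch 2) △ Patch 3| = 71 + 92.5 − 74.7333 = 88.77.

88.77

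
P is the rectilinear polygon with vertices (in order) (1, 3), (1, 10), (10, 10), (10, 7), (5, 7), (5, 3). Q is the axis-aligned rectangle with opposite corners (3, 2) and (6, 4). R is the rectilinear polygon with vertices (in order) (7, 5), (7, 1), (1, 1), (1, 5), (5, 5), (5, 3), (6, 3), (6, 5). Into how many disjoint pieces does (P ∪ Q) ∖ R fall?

2

(P ∪ Q) ∖ R splits into 2 disjoint pieces (area 35, area 1).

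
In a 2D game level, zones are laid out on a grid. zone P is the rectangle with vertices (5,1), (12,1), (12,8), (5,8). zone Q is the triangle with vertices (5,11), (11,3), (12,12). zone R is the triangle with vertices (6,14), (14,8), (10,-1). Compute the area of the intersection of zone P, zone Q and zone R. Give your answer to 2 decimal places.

The intersection is the polygon with vertices (11,3), (7.793,7.276), (7.6,8), (11.556,8).
By the shoelace formula its area is 10.64.

10.64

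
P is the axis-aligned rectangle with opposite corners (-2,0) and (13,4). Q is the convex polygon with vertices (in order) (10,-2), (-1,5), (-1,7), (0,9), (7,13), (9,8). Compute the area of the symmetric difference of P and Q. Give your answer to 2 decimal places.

|P| = 60, |Q| = 92.5, |P∩Q| = 23.5429.
|P △ Q| = |P| + |Q| − 2·|P∩Q| = 60 + 92.5 − 47.0857 = 105.41.

105.41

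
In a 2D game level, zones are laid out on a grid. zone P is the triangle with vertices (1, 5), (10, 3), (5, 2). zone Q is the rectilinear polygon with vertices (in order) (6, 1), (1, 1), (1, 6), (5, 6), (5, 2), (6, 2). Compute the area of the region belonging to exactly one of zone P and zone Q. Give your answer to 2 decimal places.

|zone P| = 9.5, |zone Q| = 21, |zone P∩zone Q| = 4.2222.
|zone P △ zone Q| = |zone P| + |zone Q| − 2·|zone P∩zone Q| = 9.5 + 21 − 8.4444 = 22.06.

22.06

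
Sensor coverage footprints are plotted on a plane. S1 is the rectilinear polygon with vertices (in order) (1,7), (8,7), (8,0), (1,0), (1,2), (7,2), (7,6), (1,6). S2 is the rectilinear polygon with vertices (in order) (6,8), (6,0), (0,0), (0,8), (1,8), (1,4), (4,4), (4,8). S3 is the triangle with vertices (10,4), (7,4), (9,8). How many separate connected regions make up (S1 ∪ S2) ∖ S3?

(S1 ∪ S2) ∖ S3 is a single connected region.

1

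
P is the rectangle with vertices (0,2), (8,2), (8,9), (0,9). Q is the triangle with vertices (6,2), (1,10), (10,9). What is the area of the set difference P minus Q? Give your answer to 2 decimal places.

30.19

|P| = 56, |P∩Q| = 25.8125.
|P ∖ Q| = |P| − |P∩Q| = 56 − 25.8125 = 30.19.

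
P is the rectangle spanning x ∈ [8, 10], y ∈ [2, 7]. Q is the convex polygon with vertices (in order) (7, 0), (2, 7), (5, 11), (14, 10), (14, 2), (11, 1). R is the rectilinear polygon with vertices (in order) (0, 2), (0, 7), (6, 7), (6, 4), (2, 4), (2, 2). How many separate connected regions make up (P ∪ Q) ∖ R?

1

(P ∪ Q) ∖ R is a single connected region.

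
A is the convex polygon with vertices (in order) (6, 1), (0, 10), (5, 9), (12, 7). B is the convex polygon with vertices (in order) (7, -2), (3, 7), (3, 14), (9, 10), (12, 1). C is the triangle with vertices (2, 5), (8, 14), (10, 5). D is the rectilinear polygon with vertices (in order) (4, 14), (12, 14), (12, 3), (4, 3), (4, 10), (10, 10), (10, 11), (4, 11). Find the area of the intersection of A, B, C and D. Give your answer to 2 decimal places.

The intersection is the polygon with vertices (4.706,9.059), (5,9), (9.39,7.746), (10,5), (4,5), (4,8).
By the shoelace formula its area is 19.32.

19.32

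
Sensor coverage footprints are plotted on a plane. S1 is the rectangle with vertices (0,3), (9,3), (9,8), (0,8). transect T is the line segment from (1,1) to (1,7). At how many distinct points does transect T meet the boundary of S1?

1

The segment meets the boundary at (1,3).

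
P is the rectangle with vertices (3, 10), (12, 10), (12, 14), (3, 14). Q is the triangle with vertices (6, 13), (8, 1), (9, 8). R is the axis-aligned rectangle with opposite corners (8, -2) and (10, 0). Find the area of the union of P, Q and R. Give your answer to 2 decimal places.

By inclusion–exclusion:
Individual areas: |P| = 36, |Q| = 13, |R| = 4.
|P∩Q| = 1.95.
|P∩R| = 0 (no overlap).
|Q∩R| = 0.
|P∩Q∩R| = 0.
|P ∪ Q ∪ R| = 53 − 1.95 + 0 = 51.05.

51.05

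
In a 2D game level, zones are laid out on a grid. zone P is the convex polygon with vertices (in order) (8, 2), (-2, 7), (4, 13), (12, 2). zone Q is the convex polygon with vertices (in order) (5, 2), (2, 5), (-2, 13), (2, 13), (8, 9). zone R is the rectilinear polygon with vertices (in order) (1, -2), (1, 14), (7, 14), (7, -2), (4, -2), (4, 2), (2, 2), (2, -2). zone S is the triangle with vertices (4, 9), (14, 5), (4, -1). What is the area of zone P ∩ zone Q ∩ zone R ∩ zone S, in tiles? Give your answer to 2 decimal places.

12.39

The intersection is the polygon with vertices (7,6.667), (5.529,3.235), (4,4), (4,9), (7,7.8).
By the shoelace formula its area is 12.39.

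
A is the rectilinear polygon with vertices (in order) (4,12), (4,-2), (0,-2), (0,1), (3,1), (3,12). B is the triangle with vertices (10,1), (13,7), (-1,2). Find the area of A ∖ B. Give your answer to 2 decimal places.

|A| = 23, |A∩B| = 2.0162.
|A ∖ B| = |A| − |A∩B| = 23 − 2.0162 = 20.98.

20.98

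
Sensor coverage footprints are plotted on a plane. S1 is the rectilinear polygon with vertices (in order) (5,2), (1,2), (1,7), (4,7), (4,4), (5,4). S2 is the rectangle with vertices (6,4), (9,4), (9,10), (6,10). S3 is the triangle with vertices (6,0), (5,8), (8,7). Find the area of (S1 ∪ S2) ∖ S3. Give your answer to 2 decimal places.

|S1 ∪ S2| = 35.
|(S1 ∪ S2) ∩ S3| = 5.381.
|(S1 ∪ S2) ∖ S3| = 35 − 5.381 = 29.62.

29.62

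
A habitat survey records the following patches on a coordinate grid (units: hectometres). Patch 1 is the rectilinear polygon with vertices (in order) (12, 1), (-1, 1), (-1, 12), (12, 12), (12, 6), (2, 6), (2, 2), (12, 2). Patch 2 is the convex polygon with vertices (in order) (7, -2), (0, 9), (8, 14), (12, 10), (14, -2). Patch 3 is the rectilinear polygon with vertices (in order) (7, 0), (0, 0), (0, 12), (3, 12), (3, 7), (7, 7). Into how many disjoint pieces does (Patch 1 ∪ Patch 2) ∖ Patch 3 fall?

(Patch 1 ∪ Patch 2) ∖ Patch 3 splits into 2 disjoint pieces (area 11, area 108.4727).

2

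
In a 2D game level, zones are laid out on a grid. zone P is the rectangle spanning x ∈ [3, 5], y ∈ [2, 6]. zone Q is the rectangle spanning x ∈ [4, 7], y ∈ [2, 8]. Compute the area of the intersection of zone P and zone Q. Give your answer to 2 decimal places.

|zone P∩zone Q|: x∈[4,5], y∈[2,6] → 1·4 = 4.

4.00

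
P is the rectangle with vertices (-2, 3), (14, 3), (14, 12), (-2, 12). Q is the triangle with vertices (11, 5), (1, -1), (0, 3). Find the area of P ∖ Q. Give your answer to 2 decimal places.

|P| = 144, |P∩Q| = 7.6667.
|P ∖ Q| = |P| − |P∩Q| = 144 − 7.6667 = 136.33.

136.33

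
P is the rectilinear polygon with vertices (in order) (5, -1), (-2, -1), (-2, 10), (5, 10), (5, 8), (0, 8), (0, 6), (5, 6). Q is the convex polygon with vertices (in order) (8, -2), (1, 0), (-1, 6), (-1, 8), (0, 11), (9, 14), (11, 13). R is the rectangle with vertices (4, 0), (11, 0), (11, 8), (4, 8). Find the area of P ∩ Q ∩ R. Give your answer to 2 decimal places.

6.00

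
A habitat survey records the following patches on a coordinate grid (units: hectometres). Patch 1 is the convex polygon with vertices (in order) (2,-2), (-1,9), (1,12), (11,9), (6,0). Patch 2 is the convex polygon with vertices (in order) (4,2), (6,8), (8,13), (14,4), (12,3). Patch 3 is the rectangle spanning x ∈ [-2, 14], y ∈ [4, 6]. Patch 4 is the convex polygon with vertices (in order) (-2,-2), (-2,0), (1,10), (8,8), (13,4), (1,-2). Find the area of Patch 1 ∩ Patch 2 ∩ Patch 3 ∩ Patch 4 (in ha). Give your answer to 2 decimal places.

7.56

The intersection is the polygon with vertices (4.667,4), (5.333,6), (9.333,6), (8.222,4).
By the shoelace formula its area is 7.56.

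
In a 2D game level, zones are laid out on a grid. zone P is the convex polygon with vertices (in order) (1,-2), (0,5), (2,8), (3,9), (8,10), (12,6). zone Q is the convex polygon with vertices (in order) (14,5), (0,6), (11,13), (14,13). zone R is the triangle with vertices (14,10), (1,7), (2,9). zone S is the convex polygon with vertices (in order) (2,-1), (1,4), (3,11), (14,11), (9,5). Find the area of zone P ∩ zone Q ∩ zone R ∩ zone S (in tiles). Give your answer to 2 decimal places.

The intersection is the polygon with vertices (8.461,9.539), (9.125,8.875), (1.918,7.212), (1.921,7.222), (5.123,9.26).
By the shoelace formula its area is 5.93.

5.93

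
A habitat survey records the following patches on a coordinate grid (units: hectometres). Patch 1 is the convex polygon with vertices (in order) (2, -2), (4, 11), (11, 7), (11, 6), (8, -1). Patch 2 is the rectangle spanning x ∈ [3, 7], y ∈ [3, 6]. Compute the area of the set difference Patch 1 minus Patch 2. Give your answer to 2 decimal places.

61.67

|Patch 1| = 73.5, |Patch 1∩Patch 2| = 11.8269.
|Patch 1 ∖ Patch 2| = |Patch 1| − |Patch 1∩Patch 2| = 73.5 − 11.8269 = 61.67.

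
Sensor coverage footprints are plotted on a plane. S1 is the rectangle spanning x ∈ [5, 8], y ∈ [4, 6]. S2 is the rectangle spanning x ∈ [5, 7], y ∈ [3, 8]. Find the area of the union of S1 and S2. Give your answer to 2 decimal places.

12.00

By inclusion–exclusion:
Individual areas: |S1| = 6, |S2| = 10.
|S1∩S2|: x∈[5,7], y∈[4,6] → 2·2 = 4.
|S1 ∪ S2| = 16 − 4 = 12.00.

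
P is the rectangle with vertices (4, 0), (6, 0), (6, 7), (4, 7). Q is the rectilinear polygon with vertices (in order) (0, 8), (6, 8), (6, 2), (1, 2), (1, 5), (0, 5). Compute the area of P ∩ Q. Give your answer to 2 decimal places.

10.00

The intersection is the polygon with vertices (6,2), (4,2), (4,7), (6,7).
By the shoelace formula its area is 10.00.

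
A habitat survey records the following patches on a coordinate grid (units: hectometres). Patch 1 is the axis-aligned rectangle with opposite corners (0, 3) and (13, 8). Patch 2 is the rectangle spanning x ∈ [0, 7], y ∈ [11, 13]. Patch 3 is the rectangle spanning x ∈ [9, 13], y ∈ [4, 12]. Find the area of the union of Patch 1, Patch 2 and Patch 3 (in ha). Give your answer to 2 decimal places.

By inclusion–exclusion:
Individual areas: |Patch 1| = 65, |Patch 2| = 14, |Patch 3| = 32.
|Patch 1∩Patch 2| = 0 (no overlap).
|Patch 1∩Patch 3|: x∈[9,13], y∈[4,8] → 4·4 = 16.
|Patch 2∩Patch 3| = 0 (no overlap).
|Patch 1∩Patch 2∩Patch 3| = 0.
|Patch 1 ∪ Patch 2 ∪ Patch 3| = 111 − 16 + 0 = 95.00.

95.00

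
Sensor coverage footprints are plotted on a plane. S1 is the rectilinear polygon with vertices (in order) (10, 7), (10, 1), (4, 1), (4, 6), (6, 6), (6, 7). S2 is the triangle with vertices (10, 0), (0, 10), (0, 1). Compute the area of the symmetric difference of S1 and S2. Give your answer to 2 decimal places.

54.00

|S1| = 34, |S2| = 45, |S1∩S2| = 12.5.
|S1 △ S2| = |S1| + |S2| − 2·|S1∩S2| = 34 + 45 − 25 = 54.00.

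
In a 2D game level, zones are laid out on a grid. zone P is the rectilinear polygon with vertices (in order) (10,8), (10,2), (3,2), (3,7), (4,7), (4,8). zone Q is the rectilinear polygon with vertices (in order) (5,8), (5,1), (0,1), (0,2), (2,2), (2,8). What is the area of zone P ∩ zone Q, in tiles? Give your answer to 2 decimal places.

The intersection is the polygon with vertices (3,2), (3,7), (4,7), (4,8), (5,8), (5,2).
By the shoelace formula its area is 11.00.

11.00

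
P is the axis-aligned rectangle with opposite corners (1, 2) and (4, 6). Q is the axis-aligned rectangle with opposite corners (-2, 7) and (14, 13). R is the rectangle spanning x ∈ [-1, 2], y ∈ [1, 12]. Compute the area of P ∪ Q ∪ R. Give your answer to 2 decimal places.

122.00

By inclusion–exclusion:
Individual areas: |P| = 12, |Q| = 96, |R| = 33.
|P∩Q| = 0 (no overlap).
|P∩R|: x∈[1,2], y∈[2,6] → 1·4 = 4.
|Q∩R|: x∈[-1,2], y∈[7,12] → 3·5 = 15.
|P∩Q∩R| = 0.
|P ∪ Q ∪ R| = 141 − 19 + 0 = 122.00.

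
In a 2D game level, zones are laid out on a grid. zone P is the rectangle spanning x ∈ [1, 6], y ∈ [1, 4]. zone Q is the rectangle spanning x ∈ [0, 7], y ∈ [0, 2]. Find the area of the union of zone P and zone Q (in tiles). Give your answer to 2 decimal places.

24.00

By inclusion–exclusion:
Individual areas: |zone P| = 15, |zone Q| = 14.
|zone P∩zone Q|: x∈[1,6], y∈[1,2] → 5·1 = 5.
|zone P ∪ zone Q| = 29 − 5 = 24.00.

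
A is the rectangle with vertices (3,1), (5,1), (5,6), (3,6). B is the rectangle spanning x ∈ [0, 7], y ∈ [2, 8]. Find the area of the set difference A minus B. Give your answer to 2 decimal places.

2.00

|A∩B|: x∈[3,5], y∈[2,6] → 2·4 = 8.
|A| = 10.
|A ∖ B| = |A| − |A∩B| = 10 − 8 = 2.00.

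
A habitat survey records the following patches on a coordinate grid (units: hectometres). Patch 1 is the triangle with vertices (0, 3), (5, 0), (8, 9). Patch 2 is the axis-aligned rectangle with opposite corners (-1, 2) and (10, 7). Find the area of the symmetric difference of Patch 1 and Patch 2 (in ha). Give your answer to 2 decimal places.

|Patch 1| = 27, |Patch 2| = 55, |Patch 1∩Patch 2| = 21.
|Patch 1 △ Patch 2| = |Patch 1| + |Patch 2| − 2·|Patch 1∩Patch 2| = 27 + 55 − 42 = 40.00.

40.00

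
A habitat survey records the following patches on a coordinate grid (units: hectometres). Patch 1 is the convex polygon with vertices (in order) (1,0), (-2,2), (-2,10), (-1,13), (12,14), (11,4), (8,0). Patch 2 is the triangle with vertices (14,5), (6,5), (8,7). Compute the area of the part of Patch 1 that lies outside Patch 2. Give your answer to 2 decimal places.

|Patch 1| = 169, |Patch 1∩Patch 2| = 6.6435.
|Patch 1 ∖ Patch 2| = |Patch 1| − |Patch 1∩Patch 2| = 169 − 6.6435 = 162.36.

162.36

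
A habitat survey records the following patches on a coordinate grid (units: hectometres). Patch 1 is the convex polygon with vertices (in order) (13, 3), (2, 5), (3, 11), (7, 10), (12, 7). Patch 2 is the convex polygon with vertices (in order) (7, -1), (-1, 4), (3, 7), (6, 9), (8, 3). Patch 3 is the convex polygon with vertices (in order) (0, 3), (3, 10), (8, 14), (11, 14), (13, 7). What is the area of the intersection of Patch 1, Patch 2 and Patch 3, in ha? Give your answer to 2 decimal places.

14.20

The intersection is the polygon with vertices (2.238,6.429), (3,7), (6,9), (7.256,5.233), (4.829,4.486), (2,5).
By the shoelace formula its area is 14.20.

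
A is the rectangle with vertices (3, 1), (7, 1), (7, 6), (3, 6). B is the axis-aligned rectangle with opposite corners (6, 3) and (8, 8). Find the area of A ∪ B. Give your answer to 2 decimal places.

By inclusion–exclusion:
Individual areas: |A| = 20, |B| = 10.
|A∩B|: x∈[6,7], y∈[3,6] → 1·3 = 3.
|A ∪ B| = 30 − 3 = 27.00.

27.00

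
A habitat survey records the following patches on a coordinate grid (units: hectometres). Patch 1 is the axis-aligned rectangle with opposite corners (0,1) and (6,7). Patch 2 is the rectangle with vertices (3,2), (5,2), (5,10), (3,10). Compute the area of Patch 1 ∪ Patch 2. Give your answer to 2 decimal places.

42.00

By inclusion–exclusion:
Individual areas: |Patch 1| = 36, |Patch 2| = 16.
|Patch 1∩Patch 2|: x∈[3,5], y∈[2,7] → 2·5 = 10.
|Patch 1 ∪ Patch 2| = 52 − 10 = 42.00.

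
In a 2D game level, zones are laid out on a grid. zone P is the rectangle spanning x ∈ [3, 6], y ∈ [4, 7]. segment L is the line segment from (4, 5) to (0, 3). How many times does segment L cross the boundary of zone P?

The segment meets the boundary at (3,4.5).

1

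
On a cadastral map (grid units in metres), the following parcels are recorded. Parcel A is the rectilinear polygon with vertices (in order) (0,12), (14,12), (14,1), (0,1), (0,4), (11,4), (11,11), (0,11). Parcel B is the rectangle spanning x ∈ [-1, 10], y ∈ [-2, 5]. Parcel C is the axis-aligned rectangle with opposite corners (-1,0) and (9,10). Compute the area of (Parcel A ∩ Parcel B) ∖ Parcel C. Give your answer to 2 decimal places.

|Parcel A ∩ Parcel B| = 30.
|(Parcel A ∩ Parcel B) ∩ Parcel C| = 27.
|(Parcel A ∩ Parcel B) ∖ Parcel C| = 30 − 27 = 3.00.

3.00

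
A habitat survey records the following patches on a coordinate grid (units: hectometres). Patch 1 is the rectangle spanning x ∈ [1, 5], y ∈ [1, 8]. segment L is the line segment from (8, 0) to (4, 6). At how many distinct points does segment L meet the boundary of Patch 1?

The segment meets the boundary at (5,4.5).

1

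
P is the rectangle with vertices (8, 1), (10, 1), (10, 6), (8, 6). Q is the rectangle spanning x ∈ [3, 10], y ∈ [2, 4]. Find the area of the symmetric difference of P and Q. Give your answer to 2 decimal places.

|P∩Q|: x∈[8,10], y∈[2,4] → 2·2 = 4.
|P △ Q| = |P| + |Q| − 2·|P∩Q| = 10 + 14 − 8 = 16.00.

16.00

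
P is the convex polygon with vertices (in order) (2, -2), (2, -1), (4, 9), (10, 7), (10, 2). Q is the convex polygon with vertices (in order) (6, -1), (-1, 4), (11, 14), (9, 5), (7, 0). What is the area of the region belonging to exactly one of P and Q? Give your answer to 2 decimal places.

|P| = 56, |Q| = 74, |P∩Q| = 42.2913.
|P △ Q| = |P| + |Q| − 2·|P∩Q| = 56 + 74 − 84.5827 = 45.42.

45.42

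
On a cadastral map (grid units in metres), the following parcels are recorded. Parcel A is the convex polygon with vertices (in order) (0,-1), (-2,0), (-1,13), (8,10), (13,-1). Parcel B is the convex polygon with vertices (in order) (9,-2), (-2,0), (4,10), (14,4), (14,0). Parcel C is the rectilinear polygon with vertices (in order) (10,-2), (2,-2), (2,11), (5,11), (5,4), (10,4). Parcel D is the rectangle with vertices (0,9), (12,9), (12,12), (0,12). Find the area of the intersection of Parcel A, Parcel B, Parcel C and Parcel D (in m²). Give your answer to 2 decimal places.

The intersection is the polygon with vertices (4,10), (5,9.4), (5,9), (3.4,9).
By the shoelace formula its area is 1.00.

1.00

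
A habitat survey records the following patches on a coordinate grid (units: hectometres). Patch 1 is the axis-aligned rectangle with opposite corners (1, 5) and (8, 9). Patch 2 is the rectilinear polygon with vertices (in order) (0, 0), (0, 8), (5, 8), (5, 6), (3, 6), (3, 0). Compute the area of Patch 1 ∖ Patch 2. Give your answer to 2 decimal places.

|Patch 1| = 28, |Patch 1∩Patch 2| = 10.
|Patch 1 ∖ Patch 2| = |Patch 1| − |Patch 1∩Patch 2| = 28 − 10 = 18.00.

18.00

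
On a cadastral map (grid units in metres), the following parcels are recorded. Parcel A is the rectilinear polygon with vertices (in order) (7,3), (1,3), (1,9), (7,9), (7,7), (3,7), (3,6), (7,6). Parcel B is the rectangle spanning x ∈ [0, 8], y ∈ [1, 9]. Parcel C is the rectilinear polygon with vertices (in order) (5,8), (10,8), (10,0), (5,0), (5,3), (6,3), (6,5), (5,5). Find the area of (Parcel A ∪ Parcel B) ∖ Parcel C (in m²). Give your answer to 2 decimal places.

|Parcel A ∪ Parcel B| = 64.
|(Parcel A ∪ Parcel B) ∩ Parcel C| = 19.
|(Parcel A ∪ Parcel B) ∖ Parcel C| = 64 − 19 = 45.00.

45.00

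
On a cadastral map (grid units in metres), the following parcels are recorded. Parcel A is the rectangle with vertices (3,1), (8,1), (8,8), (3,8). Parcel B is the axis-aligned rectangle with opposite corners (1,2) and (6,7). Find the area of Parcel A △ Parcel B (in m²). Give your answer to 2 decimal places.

|Parcel A∩Parcel B|: x∈[3,6], y∈[2,7] → 3·5 = 15.
|Parcel A △ Parcel B| = |Parcel A| + |Parcel B| − 2·|Parcel A∩Parcel B| = 35 + 25 − 30 = 30.00.

30.00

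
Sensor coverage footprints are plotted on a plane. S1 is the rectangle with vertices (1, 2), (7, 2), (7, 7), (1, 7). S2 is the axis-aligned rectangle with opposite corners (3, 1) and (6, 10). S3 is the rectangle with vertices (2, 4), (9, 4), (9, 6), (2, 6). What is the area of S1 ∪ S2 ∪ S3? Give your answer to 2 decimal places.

46.00

By inclusion–exclusion:
Individual areas: |S1| = 30, |S2| = 27, |S3| = 14.
|S1∩S2|: x∈[3,6], y∈[2,7] → 3·5 = 15.
|S1∩S3|: x∈[2,7], y∈[4,6] → 5·2 = 10.
|S2∩S3|: x∈[3,6], y∈[4,6] → 3·2 = 6.
|S1∩S2∩S3| = 6.
|S1 ∪ S2 ∪ S3| = 71 − 31 + 6 = 46.00.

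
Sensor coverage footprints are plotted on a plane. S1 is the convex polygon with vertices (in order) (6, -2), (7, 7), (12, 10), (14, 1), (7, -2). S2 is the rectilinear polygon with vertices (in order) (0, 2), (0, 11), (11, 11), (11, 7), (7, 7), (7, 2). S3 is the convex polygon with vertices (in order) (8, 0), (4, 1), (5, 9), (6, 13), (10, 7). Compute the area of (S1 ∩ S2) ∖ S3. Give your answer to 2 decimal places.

|S1 ∩ S2| = 6.1889.
|(S1 ∩ S2) ∩ S3| = 3.3175.
|(S1 ∩ S2) ∖ S3| = 6.1889 − 3.3175 = 2.87.

2.87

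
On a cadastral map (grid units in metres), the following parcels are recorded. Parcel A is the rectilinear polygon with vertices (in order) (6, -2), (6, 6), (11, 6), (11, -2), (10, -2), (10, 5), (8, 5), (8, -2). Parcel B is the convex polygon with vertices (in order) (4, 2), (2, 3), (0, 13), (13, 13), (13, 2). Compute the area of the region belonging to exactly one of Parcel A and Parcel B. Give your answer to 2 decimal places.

|Parcel A| = 26, |Parcel B| = 130, |Parcel A∩Parcel B| = 14.
|Parcel A △ Parcel B| = |Parcel A| + |Parcel B| − 2·|Parcel A∩Parcel B| = 26 + 130 − 28 = 128.00.

128.00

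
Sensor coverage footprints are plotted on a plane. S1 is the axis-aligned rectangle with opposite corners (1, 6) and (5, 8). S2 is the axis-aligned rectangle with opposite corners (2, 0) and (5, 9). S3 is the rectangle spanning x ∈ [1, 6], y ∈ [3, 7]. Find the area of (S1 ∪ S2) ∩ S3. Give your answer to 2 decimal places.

The region (S1 ∪ S2) ∩ S3 is the polygon with vertices (5,3), (2,3), (2,6), (1,6), (1,7), (5,7), (5,6).
By the shoelace formula its area is 13.00.

13.00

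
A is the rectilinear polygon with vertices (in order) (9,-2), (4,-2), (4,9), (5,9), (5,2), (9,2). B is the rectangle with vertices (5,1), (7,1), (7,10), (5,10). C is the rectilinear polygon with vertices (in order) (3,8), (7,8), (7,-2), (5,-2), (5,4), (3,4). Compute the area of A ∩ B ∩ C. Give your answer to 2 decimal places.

2.00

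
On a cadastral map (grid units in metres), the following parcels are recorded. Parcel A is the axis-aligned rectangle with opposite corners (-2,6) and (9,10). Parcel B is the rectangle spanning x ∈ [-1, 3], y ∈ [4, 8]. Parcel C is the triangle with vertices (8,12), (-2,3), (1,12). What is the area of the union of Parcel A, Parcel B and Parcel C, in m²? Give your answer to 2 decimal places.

65.50

By inclusion–exclusion:
Individual areas: |Parcel A| = 44, |Parcel B| = 16, |Parcel C| = 31.5.
|Parcel A∩Parcel B|: x∈[-1,3], y∈[6,8] → 4·2 = 8.
|Parcel A∩Parcel C| = 15.5556.
|Parcel B∩Parcel C| = 8.5278.
|Parcel A∩Parcel B∩Parcel C| = 6.0833.
|Parcel A ∪ Parcel B ∪ Parcel C| = 91.5 − 32.0833 + 6.0833 = 65.50.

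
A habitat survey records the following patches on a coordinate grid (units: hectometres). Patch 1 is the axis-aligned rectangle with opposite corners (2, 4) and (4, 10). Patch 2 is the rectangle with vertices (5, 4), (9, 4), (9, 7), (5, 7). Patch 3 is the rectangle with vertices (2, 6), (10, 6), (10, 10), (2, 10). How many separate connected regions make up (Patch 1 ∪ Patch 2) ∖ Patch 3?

(Patch 1 ∪ Patch 2) ∖ Patch 3 splits into 2 disjoint pieces (area 4, area 8).

2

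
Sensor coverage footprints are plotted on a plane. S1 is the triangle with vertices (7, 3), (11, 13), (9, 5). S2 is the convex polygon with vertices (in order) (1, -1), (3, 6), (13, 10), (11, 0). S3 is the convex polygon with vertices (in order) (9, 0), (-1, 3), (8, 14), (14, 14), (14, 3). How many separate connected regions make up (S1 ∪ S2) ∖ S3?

1

(S1 ∪ S2) ∖ S3 is a single connected region.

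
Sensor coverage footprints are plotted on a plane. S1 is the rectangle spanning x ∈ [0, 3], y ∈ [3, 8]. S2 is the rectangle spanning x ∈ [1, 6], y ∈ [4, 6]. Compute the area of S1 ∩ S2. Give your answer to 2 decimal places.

4.00

|S1∩S2|: x∈[1,3], y∈[4,6] → 2·2 = 4.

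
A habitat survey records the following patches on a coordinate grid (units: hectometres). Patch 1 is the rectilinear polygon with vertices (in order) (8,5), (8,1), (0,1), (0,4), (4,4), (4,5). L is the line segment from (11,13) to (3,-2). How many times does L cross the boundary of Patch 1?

2

The segment meets the boundary at (4.6,1), (6.733,5).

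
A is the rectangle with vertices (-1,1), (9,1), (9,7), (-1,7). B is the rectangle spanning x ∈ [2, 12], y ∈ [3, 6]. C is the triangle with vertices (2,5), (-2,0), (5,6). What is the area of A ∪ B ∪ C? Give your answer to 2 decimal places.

69.21

By inclusion–exclusion:
Individual areas: |A| = 60, |B| = 30, |C| = 5.5.
|A∩B|: x∈[2,9], y∈[3,6] → 7·3 = 21.
|A∩C| = 5.2917.
|B∩C| = 2.3571.
|A∩B∩C| = 2.3571.
|A ∪ B ∪ C| = 95.5 − 28.6488 + 2.3571 = 69.21.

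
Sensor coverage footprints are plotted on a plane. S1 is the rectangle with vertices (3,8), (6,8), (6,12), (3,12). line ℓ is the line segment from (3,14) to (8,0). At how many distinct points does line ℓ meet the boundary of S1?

The segment meets the boundary at (5.143,8), (3.714,12).

2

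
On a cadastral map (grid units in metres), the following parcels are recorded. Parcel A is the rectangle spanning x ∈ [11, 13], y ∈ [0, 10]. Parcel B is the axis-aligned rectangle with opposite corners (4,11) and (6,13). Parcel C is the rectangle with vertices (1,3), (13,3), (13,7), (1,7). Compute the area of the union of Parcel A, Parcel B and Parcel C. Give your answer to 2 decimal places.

64.00

By inclusion–exclusion:
Individual areas: |Parcel A| = 20, |Parcel B| = 4, |Parcel C| = 48.
|Parcel A∩Parcel B| = 0 (no overlap).
|Parcel A∩Parcel C|: x∈[11,13], y∈[3,7] → 2·4 = 8.
|Parcel B∩Parcel C| = 0 (no overlap).
|Parcel A∩Parcel B∩Parcel C| = 0.
|Parcel A ∪ Parcel B ∪ Parcel C| = 72 − 8 + 0 = 64.00.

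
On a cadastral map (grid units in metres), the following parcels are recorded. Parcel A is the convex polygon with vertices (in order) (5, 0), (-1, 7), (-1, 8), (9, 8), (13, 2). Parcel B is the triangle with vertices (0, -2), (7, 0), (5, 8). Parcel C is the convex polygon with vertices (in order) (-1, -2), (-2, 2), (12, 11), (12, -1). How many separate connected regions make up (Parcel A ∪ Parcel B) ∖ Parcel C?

(Parcel A ∪ Parcel B) ∖ Parcel C splits into 3 disjoint pieces (area 17.0757, area 0.875, area 0.0126).

3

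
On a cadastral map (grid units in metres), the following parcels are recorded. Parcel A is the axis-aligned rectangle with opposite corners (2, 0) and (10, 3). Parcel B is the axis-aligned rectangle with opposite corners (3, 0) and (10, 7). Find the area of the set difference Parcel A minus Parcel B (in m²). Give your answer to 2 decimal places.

3.00

|Parcel A∩Parcel B|: x∈[3,10], y∈[0,3] → 7·3 = 21.
|Parcel A| = 24.
|Parcel A ∖ Parcel B| = |Parcel A| − |Parcel A∩Parcel B| = 24 − 21 = 3.00.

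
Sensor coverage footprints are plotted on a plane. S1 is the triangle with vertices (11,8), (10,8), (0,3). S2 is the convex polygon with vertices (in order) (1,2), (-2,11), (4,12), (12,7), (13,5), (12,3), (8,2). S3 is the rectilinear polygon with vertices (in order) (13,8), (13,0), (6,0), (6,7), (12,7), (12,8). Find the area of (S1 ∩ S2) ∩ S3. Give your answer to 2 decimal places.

0.78

The region (S1 ∩ S2) ∩ S3 is the polygon with vertices (6,5.727), (6,6), (8,7), (8.8,7).
By the shoelace formula its area is 0.78.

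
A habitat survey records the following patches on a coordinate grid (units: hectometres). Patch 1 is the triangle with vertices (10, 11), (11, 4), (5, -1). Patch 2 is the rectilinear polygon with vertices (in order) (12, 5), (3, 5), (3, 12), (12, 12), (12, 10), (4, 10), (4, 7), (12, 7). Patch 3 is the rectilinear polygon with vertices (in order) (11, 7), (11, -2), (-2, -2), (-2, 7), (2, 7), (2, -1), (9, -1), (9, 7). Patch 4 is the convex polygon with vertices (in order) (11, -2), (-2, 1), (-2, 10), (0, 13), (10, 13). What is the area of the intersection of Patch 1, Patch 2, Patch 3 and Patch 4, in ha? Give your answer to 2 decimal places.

2.93

The intersection is the polygon with vertices (9,7), (10.4,7), (10.533,5), (9,5).
By the shoelace formula its area is 2.93.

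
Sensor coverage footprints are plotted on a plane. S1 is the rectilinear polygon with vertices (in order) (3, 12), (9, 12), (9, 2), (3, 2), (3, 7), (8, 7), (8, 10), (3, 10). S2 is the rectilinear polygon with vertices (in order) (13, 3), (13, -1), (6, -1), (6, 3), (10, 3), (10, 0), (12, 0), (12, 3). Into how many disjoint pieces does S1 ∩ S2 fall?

1

S1 ∩ S2 is a single connected region.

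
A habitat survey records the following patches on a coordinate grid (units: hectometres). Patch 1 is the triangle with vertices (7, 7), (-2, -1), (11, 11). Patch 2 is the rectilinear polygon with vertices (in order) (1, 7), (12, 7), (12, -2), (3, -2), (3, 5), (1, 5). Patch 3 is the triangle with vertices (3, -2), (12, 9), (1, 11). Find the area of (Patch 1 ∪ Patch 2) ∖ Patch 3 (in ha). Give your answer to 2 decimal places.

49.81

|Patch 1 ∪ Patch 2| = 86.094.
|(Patch 1 ∪ Patch 2) ∩ Patch 3| = 36.2853.
|(Patch 1 ∪ Patch 2) ∖ Patch 3| = 86.094 − 36.2853 = 49.81.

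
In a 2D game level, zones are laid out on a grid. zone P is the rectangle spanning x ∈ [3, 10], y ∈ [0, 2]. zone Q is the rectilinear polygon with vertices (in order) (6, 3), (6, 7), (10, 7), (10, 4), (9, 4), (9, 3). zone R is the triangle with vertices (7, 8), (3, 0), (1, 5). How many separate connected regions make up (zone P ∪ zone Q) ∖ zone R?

(zone P ∪ zone Q) ∖ zone R splits into 2 disjoint pieces (area 13, area 14.75).

2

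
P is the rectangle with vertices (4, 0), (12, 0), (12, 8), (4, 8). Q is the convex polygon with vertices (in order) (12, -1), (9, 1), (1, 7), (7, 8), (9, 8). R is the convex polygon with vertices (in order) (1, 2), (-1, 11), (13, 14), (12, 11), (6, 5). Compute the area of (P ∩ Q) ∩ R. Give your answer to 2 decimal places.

10.62

The region (P ∩ Q) ∩ R is the polygon with vertices (4,4.75), (4,7.5), (7,8), (9,8), (6,5), (4.704,4.222).
By the shoelace formula its area is 10.62.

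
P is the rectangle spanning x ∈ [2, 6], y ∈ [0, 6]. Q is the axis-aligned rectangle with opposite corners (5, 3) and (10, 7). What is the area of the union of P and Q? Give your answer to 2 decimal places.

By inclusion–exclusion:
Individual areas: |P| = 24, |Q| = 20.
|P∩Q|: x∈[5,6], y∈[3,6] → 1·3 = 3.
|P ∪ Q| = 44 − 3 = 41.00.

41.00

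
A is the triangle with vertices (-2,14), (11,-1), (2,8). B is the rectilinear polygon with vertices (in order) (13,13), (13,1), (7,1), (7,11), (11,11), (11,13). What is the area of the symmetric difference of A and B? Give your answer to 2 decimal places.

|A| = 9, |B| = 64, |A∩B| = 0.9641.
|A △ B| = |A| + |B| − 2·|A∩B| = 9 + 64 − 1.9282 = 71.07.

71.07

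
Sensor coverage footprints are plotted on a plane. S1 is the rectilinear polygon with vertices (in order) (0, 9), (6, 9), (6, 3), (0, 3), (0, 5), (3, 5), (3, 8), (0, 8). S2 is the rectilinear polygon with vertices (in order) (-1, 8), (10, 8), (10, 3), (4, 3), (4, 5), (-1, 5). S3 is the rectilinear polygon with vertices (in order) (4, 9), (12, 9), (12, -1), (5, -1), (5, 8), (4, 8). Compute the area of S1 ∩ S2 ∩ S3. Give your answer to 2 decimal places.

5.00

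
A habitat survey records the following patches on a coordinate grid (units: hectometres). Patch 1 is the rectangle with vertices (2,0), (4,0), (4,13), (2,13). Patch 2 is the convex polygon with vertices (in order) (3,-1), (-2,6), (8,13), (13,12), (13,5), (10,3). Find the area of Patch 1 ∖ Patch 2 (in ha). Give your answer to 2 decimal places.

|Patch 1| = 26, |Patch 1∩Patch 2| = 18.9429.
|Patch 1 ∖ Patch 2| = |Patch 1| − |Patch 1∩Patch 2| = 26 − 18.9429 = 7.06.

7.06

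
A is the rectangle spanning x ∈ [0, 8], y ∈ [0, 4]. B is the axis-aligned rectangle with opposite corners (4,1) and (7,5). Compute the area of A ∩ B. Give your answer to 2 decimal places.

9.00

|A∩B|: x∈[4,7], y∈[1,4] → 3·3 = 9.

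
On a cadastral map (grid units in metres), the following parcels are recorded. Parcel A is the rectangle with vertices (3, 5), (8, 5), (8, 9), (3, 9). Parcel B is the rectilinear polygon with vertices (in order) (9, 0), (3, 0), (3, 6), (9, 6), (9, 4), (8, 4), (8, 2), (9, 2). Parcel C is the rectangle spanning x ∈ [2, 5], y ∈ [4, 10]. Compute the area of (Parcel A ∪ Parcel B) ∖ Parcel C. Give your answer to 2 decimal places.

|Parcel A ∪ Parcel B| = 49.
|(Parcel A ∪ Parcel B) ∩ Parcel C| = 10.
|(Parcel A ∪ Parcel B) ∖ Parcel C| = 49 − 10 = 39.00.

39.00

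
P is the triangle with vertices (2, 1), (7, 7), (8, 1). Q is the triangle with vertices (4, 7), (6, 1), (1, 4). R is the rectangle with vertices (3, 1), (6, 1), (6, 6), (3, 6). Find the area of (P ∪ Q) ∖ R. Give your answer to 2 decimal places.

|P ∪ Q| = 26.3429.
|(P ∪ Q) ∩ R| = 13.4762.
|(P ∪ Q) ∖ R| = 26.3429 − 13.4762 = 12.87.

12.87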